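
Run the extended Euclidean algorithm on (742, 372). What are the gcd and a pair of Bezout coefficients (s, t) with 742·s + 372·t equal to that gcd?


Euclidean algorithm on (742, 372) — divide until remainder is 0:
  742 = 1 · 372 + 370
  372 = 1 · 370 + 2
  370 = 185 · 2 + 0
gcd(742, 372) = 2.
Track Bezout coefficients alongside the remainders: start with r₀ = 742 = a·1 + b·0 (s = 1, t = 0) and r₁ = 372 = a·0 + b·1 (s = 0, t = 1); each new remainder r_{k+1} = r_{k-1} − q_k·r_k inherits s_{k+1} = s_{k-1} − q_k·s_k, t_{k+1} = t_{k-1} − q_k·t_k, so r_k = a·s_k + b·t_k at every step:
  q = 1: r = 370, s = 1 − 1·0 = 1, t = 0 − 1·1 = -1  (check: 742·1 + 372·(-1) = 370)
  q = 1: r = 2, s = 0 − 1·1 = -1, t = 1 − 1·(-1) = 2  (check: 742·(-1) + 372·2 = 2)
The row with r = 2 (the gcd) gives the Bezout coefficients s = -1, t = 2.
Result: 742 · (-1) + 372 · (2) = 2.

gcd(742, 372) = 2; s = -1, t = 2 (check: 742·(-1) + 372·2 = 2).


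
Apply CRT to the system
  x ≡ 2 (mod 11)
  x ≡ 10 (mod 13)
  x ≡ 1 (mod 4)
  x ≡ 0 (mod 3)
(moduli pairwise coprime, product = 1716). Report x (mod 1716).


Product of moduli M = 11 · 13 · 4 · 3 = 1716.
Merge one congruence at a time:
  Start: x ≡ 2 (mod 11).
  Combine with x ≡ 10 (mod 13); new modulus lcm = 143.
    Write x = 2 + 11·t and substitute into x ≡ 10 (mod 13): 11·t ≡ 10 − 2 = 8 (mod 13).
    The inverse of 11 mod 13 is 6 (since 11·6 = 66 = 5·13 + 1), so t ≡ 6·8 = 48 ≡ 9 (mod 13).
    Then x = 2 + 11·9 = 101, valid modulo lcm(11, 13) = 143: x ≡ 101 (mod 143).
  Combine with x ≡ 1 (mod 4); new modulus lcm = 572.
    Write x = 101 + 143·t and substitute into x ≡ 1 (mod 4): 143·t ≡ 1 − 101 = -100 (mod 4).
    Reduce coefficients mod 4: 3·t ≡ 0 (mod 4).
    The inverse of 3 mod 4 is 3 (since 3·3 = 9 = 2·4 + 1), so t ≡ 3·0 = 0 ≡ 0 (mod 4).
    Then x = 101 + 143·0 = 101, valid modulo lcm(143, 4) = 572: x ≡ 101 (mod 572).
  Combine with x ≡ 0 (mod 3); new modulus lcm = 1716.
    Write x = 101 + 572·t and substitute into x ≡ 0 (mod 3): 572·t ≡ 0 − 101 = -101 (mod 3).
    Reduce coefficients mod 3: 2·t ≡ 1 (mod 3).
    The inverse of 2 mod 3 is 2 (since 2·2 = 4 = 1·3 + 1), so t ≡ 2·1 = 2 ≡ 2 (mod 3).
    Then x = 101 + 572·2 = 1245, valid modulo lcm(572, 3) = 1716: x ≡ 1245 (mod 1716).
Verify against each original: 1245 mod 11 = 2, 1245 mod 13 = 10, 1245 mod 4 = 1, 1245 mod 3 = 0.

x ≡ 1245 (mod 1716).


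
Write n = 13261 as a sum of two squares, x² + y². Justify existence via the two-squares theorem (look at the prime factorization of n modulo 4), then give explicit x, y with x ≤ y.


Step 1: Factor n = 13261 = 89 · 149.
Step 2: Check the mod-4 condition on each prime factor: 89 ≡ 1 (mod 4), exponent 1; 149 ≡ 1 (mod 4), exponent 1.
All primes ≡ 3 (mod 4) appear to even exponent (or don't appear), so by the two-squares theorem n IS expressible as a sum of two squares.
Step 3: Build a representation. Here n = 89 · 149 is a product of primes ≡ 1 (mod 4). Each prime p ≡ 1 (mod 4) is itself a sum of two squares; find a² by testing p − a² for a perfect square:
  89: 89 − 1² = 88, 89 − 2² = 85, 89 − 3² = 80, 89 − 4² = 73, 89 − 5² = 64 = 8² ⇒ 89 = 5² + 8².
  149: 149 − 1² = 148, 149 − 2² = 145, 149 − 3² = 140, 149 − 4² = 133, 149 − 5² = 124, 149 − 6² = 113, 149 − 7² = 100 = 10² ⇒ 149 = 7² + 10².
  Combine using the Brahmagupta–Fibonacci identity (a² + b²)(c² + d²) = (ac − bd)² + (ad + bc)² = (ac + bd)² + (ad − bc)²:
  89 · 149 = 13261: from (5² + 8²)(7² + 10²), take (5·7 − 8·10, 5·10 + 8·7) = (35 − 80, 50 + 56) = (-45, 106); dropping signs (only squares matter) gives (45, 106); check 45² + 106² = 2025 + 11236 = 13261 ✓.
Step 4: Order so x ≤ y and verify: 45² + 106² = 2025 + 11236 = 13261 = n. ✓

n = 13261 = 45² + 106² (one valid representation with x ≤ y).


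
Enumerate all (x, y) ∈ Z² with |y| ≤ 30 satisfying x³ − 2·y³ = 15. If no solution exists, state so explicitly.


The equation is x³ - 2y³ = 15. For fixed y, x³ = 2·y³ + 15, so a solution requires the RHS to be a perfect cube.
Strategy: iterate y from -30 to 30, compute RHS = 2·y³ + 15, and check whether it is a (positive or negative) perfect cube.
Check small values of y:
  y = 0: RHS = 15 is not a perfect cube.
  y = 1: RHS = 17 is not a perfect cube.
  y = -1: RHS = 13 is not a perfect cube.
  y = 2: RHS = 31 is not a perfect cube.
  y = -2: RHS = -1 = (-1)³ ⇒ x = -1 works.
  y = 3: RHS = 69 is not a perfect cube.
  y = -3: RHS = -39 is not a perfect cube.
Continuing the search up to |y| = 30 finds no further solutions beyond those listed.
Collected solutions: (-1, -2).

Solutions (with |y| ≤ 30): (-1, -2).


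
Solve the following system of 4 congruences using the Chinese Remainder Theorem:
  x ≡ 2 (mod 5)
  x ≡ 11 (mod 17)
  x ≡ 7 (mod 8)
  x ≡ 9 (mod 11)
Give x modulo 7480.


Product of moduli M = 5 · 17 · 8 · 11 = 7480.
Merge one congruence at a time:
  Start: x ≡ 2 (mod 5).
  Combine with x ≡ 11 (mod 17); new modulus lcm = 85.
    Write x = 2 + 5·t and substitute into x ≡ 11 (mod 17): 5·t ≡ 11 − 2 = 9 (mod 17).
    The inverse of 5 mod 17 is 7 (since 5·7 = 35 = 2·17 + 1), so t ≡ 7·9 = 63 ≡ 12 (mod 17).
    Then x = 2 + 5·12 = 62, valid modulo lcm(5, 17) = 85: x ≡ 62 (mod 85).
  Combine with x ≡ 7 (mod 8); new modulus lcm = 680.
    Write x = 62 + 85·t and substitute into x ≡ 7 (mod 8): 85·t ≡ 7 − 62 = -55 (mod 8).
    Reduce coefficients mod 8: 5·t ≡ 1 (mod 8).
    The inverse of 5 mod 8 is 5 (since 5·5 = 25 = 3·8 + 1), so t ≡ 5·1 = 5 ≡ 5 (mod 8).
    Then x = 62 + 85·5 = 487, valid modulo lcm(85, 8) = 680: x ≡ 487 (mod 680).
  Combine with x ≡ 9 (mod 11); new modulus lcm = 7480.
    Write x = 487 + 680·t and substitute into x ≡ 9 (mod 11): 680·t ≡ 9 − 487 = -478 (mod 11).
    Reduce coefficients mod 11: 9·t ≡ 6 (mod 11).
    The inverse of 9 mod 11 is 5 (since 9·5 = 45 = 4·11 + 1), so t ≡ 5·6 = 30 ≡ 8 (mod 11).
    Then x = 487 + 680·8 = 5927, valid modulo lcm(680, 11) = 7480: x ≡ 5927 (mod 7480).
Verify against each original: 5927 mod 5 = 2, 5927 mod 17 = 11, 5927 mod 8 = 7, 5927 mod 11 = 9.

x ≡ 5927 (mod 7480).


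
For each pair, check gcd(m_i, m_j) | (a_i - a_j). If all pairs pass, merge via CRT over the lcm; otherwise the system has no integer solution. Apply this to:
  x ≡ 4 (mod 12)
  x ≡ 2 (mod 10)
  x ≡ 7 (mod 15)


Moduli 12, 10, 15 are not pairwise coprime, so CRT works modulo lcm(m_i) when all pairwise compatibility conditions hold.
Pairwise compatibility: gcd(m_i, m_j) must divide a_i - a_j for every pair.
Merge one congruence at a time:
  Start: x ≡ 4 (mod 12).
  Combine with x ≡ 2 (mod 10): gcd(12, 10) = 2; 2 - 4 = -2, which IS divisible by 2, so compatible.
    Write x = 4 + 12·t and substitute into x ≡ 2 (mod 10): 12·t ≡ 2 − 4 = -2 (mod 10).
    Divide the congruence (and modulus) by g = 2: 6·t ≡ -1 (mod 5).
    Reduce coefficients mod 5: 1·t ≡ 4 (mod 5).
    So t ≡ 4 (mod 5).
    Then x = 4 + 12·4 = 52, valid modulo lcm(12, 10) = 60: x ≡ 52 (mod 60).
  Combine with x ≡ 7 (mod 15): gcd(60, 15) = 15; 7 - 52 = -45, which IS divisible by 15, so compatible.
    Write x = 52 + 60·t and substitute into x ≡ 7 (mod 15): 60·t ≡ 7 − 52 = -45 (mod 15).
    Divide the congruence (and modulus) by g = 15: 4·t ≡ -3 (mod 1).
    Modulo 1 every t works; take t = 0.
    Then x = 52 + 60·0 = 52, valid modulo lcm(60, 15) = 60: x ≡ 52 (mod 60).
Verify: 52 mod 12 = 4, 52 mod 10 = 2, 52 mod 15 = 7.

x ≡ 52 (mod 60).


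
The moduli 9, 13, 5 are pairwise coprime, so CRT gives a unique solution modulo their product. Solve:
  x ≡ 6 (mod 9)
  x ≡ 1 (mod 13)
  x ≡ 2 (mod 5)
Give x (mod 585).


Moduli 9, 13, 5 are pairwise coprime; by CRT there is a unique solution modulo M = 9 · 13 · 5 = 585.
Solve pairwise, accumulating the modulus:
  Start with x ≡ 6 (mod 9).
  Combine with x ≡ 1 (mod 13): since gcd(9, 13) = 1, we get a unique residue mod 117.
    Write x = 6 + 9·t and substitute into x ≡ 1 (mod 13): 9·t ≡ 1 − 6 = -5 (mod 13).
    Reduce coefficients mod 13: 9·t ≡ 8 (mod 13).
    The inverse of 9 mod 13 is 3 (since 9·3 = 27 = 2·13 + 1), so t ≡ 3·8 = 24 ≡ 11 (mod 13).
    Then x = 6 + 9·11 = 105, valid modulo lcm(9, 13) = 117: x ≡ 105 (mod 117).
  Combine with x ≡ 2 (mod 5): since gcd(117, 5) = 1, we get a unique residue mod 585.
    Write x = 105 + 117·t and substitute into x ≡ 2 (mod 5): 117·t ≡ 2 − 105 = -103 (mod 5).
    Reduce coefficients mod 5: 2·t ≡ 2 (mod 5).
    The inverse of 2 mod 5 is 3 (since 2·3 = 6 = 1·5 + 1), so t ≡ 3·2 = 6 ≡ 1 (mod 5).
    Then x = 105 + 117·1 = 222, valid modulo lcm(117, 5) = 585: x ≡ 222 (mod 585).
Verify: 222 mod 9 = 6 ✓, 222 mod 13 = 1 ✓, 222 mod 5 = 2 ✓.

x ≡ 222 (mod 585).


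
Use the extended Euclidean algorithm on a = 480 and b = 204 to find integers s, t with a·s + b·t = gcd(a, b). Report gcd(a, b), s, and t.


Euclidean algorithm on (480, 204) — divide until remainder is 0:
  480 = 2 · 204 + 72
  204 = 2 · 72 + 60
  72 = 1 · 60 + 12
  60 = 5 · 12 + 0
gcd(480, 204) = 12.
Track Bezout coefficients alongside the remainders: start with r₀ = 480 = a·1 + b·0 (s = 1, t = 0) and r₁ = 204 = a·0 + b·1 (s = 0, t = 1); each new remainder r_{k+1} = r_{k-1} − q_k·r_k inherits s_{k+1} = s_{k-1} − q_k·s_k, t_{k+1} = t_{k-1} − q_k·t_k, so r_k = a·s_k + b·t_k at every step:
  q = 2: r = 72, s = 1 − 2·0 = 1, t = 0 − 2·1 = -2  (check: 480·1 + 204·(-2) = 72)
  q = 2: r = 60, s = 0 − 2·1 = -2, t = 1 − 2·(-2) = 5  (check: 480·(-2) + 204·5 = 60)
  q = 1: r = 12, s = 1 − 1·(-2) = 3, t = -2 − 1·5 = -7  (check: 480·3 + 204·(-7) = 12)
The row with r = 12 (the gcd) gives the Bezout coefficients s = 3, t = -7.
Result: 480 · (3) + 204 · (-7) = 12.

gcd(480, 204) = 12; s = 3, t = -7 (check: 480·3 + 204·(-7) = 12).


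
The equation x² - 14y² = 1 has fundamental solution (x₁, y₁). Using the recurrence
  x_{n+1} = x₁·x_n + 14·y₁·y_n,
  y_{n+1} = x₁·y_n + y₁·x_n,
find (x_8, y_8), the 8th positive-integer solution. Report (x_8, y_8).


Step 1: Find the fundamental solution (x₁, y₁) of x² - 14y² = 1.
  Expand √14 as a continued fraction. a₀ = ⌊√14⌋ = 3; iterate m_{k+1} = d_k·a_k − m_k, d_{k+1} = (14 − m_{k+1}²)/d_k, a_{k+1} = ⌊(a₀ + m_{k+1})/d_{k+1}⌋ (starting m₀ = 0, d₀ = 1), with convergents p_k = a_k·p_{k-1} + p_{k-2}, q_k = a_k·q_{k-1} + q_{k-2} (p₋₁ = 1, q₋₁ = 0):
  k = 0: a₀ = 3; p₀/q₀ = 3/1; p₀² − 14·q₀² = 9 − 14 = -5.
  k = 1: m = 3, d = 5, a = ⌊(3 + 3)/5⌋ = 1; p/q = (1·3 + 1)/(1·1 + 0) = 4/1; p² − 14·q² = 16 − 14 = 2.
  k = 2: m = 2, d = 2, a = ⌊(3 + 2)/2⌋ = 2; p/q = (2·4 + 3)/(2·1 + 1) = 11/3; p² − 14·q² = 121 − 126 = -5.
  k = 3: m = 2, d = 5, a = ⌊(3 + 2)/5⌋ = 1; p/q = (1·11 + 4)/(1·3 + 1) = 15/4; p² − 14·q² = 225 − 224 = 1.
  The first convergent with p² − 14·q² = 1 gives the fundamental solution (x₁, y₁) = (15, 4).
Step 2: Apply the recurrence (x_{n+1}, y_{n+1}) = (x₁x_n + 14y₁y_n, x₁y_n + y₁x_n) repeatedly.
  From (x_1, y_1) = (15, 4): x_2 = 15·15 + 14·4·4 = 449; y_2 = 15·4 + 4·15 = 120.
  From (x_2, y_2) = (449, 120): x_3 = 15·449 + 14·4·120 = 13455; y_3 = 15·120 + 4·449 = 3596.
  From (x_3, y_3) = (13455, 3596): x_4 = 15·13455 + 14·4·3596 = 403201; y_4 = 15·3596 + 4·13455 = 107760.
  From (x_4, y_4) = (403201, 107760): x_5 = 15·403201 + 14·4·107760 = 12082575; y_5 = 15·107760 + 4·403201 = 3229204.
  From (x_5, y_5) = (12082575, 3229204): x_6 = 15·12082575 + 14·4·3229204 = 362074049; y_6 = 15·3229204 + 4·12082575 = 96768360.
  From (x_6, y_6) = (362074049, 96768360): x_7 = 15·362074049 + 14·4·96768360 = 10850138895; y_7 = 15·96768360 + 4·362074049 = 2899821596.
  From (x_7, y_7) = (10850138895, 2899821596): x_8 = 15·10850138895 + 14·4·2899821596 = 325142092801; y_8 = 15·2899821596 + 4·10850138895 = 86897879520.
Step 3: Verify x_8² - 14·y_8² = 105717380511014096025601 - 105717380511014096025600 = 1 (should be 1). ✓

(x_1, y_1) = (15, 4); (x_8, y_8) = (325142092801, 86897879520).


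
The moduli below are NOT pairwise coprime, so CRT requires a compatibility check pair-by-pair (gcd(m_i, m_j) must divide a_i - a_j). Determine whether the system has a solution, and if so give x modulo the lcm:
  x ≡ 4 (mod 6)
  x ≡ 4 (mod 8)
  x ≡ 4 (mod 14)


Moduli 6, 8, 14 are not pairwise coprime, so CRT works modulo lcm(m_i) when all pairwise compatibility conditions hold.
Pairwise compatibility: gcd(m_i, m_j) must divide a_i - a_j for every pair.
Merge one congruence at a time:
  Start: x ≡ 4 (mod 6).
  Combine with x ≡ 4 (mod 8): gcd(6, 8) = 2; 4 - 4 = 0, which IS divisible by 2, so compatible.
    Write x = 4 + 6·t and substitute into x ≡ 4 (mod 8): 6·t ≡ 4 − 4 = 0 (mod 8).
    Divide the congruence (and modulus) by g = 2: 3·t ≡ 0 (mod 4).
    The inverse of 3 mod 4 is 3 (since 3·3 = 9 = 2·4 + 1), so t ≡ 3·0 = 0 ≡ 0 (mod 4).
    Then x = 4 + 6·0 = 4, valid modulo lcm(6, 8) = 24: x ≡ 4 (mod 24).
  Combine with x ≡ 4 (mod 14): gcd(24, 14) = 2; 4 - 4 = 0, which IS divisible by 2, so compatible.
    Write x = 4 + 24·t and substitute into x ≡ 4 (mod 14): 24·t ≡ 4 − 4 = 0 (mod 14).
    Divide the congruence (and modulus) by g = 2: 12·t ≡ 0 (mod 7).
    Reduce coefficients mod 7: 5·t ≡ 0 (mod 7).
    The inverse of 5 mod 7 is 3 (since 5·3 = 15 = 2·7 + 1), so t ≡ 3·0 = 0 ≡ 0 (mod 7).
    Then x = 4 + 24·0 = 4, valid modulo lcm(24, 14) = 168: x ≡ 4 (mod 168).
Verify: 4 mod 6 = 4, 4 mod 8 = 4, 4 mod 14 = 4.

x ≡ 4 (mod 168).


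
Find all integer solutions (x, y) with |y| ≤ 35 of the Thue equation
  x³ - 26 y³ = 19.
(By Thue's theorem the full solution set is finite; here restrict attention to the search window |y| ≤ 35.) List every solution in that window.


The equation is x³ - 26y³ = 19. For fixed y, x³ = 26·y³ + 19, so a solution requires the RHS to be a perfect cube.
Strategy: iterate y from -35 to 35, compute RHS = 26·y³ + 19, and check whether it is a (positive or negative) perfect cube.
Check small values of y:
  y = 0: RHS = 19 is not a perfect cube.
  y = 1: RHS = 45 is not a perfect cube.
  y = -1: RHS = -7 is not a perfect cube.
  y = 2: RHS = 227 is not a perfect cube.
  y = -2: RHS = -189 is not a perfect cube.
  y = 3: RHS = 721 is not a perfect cube.
  y = -3: RHS = -683 is not a perfect cube.
Continuing the search up to |y| = 35 finds no solutions either.
No (x, y) in the scanned range satisfies the equation.

No integer solutions with |y| ≤ 35.


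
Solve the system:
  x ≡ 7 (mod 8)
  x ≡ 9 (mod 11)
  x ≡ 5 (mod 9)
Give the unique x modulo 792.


Moduli 8, 11, 9 are pairwise coprime; by CRT there is a unique solution modulo M = 8 · 11 · 9 = 792.
Solve pairwise, accumulating the modulus:
  Start with x ≡ 7 (mod 8).
  Combine with x ≡ 9 (mod 11): since gcd(8, 11) = 1, we get a unique residue mod 88.
    Write x = 7 + 8·t and substitute into x ≡ 9 (mod 11): 8·t ≡ 9 − 7 = 2 (mod 11).
    The inverse of 8 mod 11 is 7 (since 8·7 = 56 = 5·11 + 1), so t ≡ 7·2 = 14 ≡ 3 (mod 11).
    Then x = 7 + 8·3 = 31, valid modulo lcm(8, 11) = 88: x ≡ 31 (mod 88).
  Combine with x ≡ 5 (mod 9): since gcd(88, 9) = 1, we get a unique residue mod 792.
    Write x = 31 + 88·t and substitute into x ≡ 5 (mod 9): 88·t ≡ 5 − 31 = -26 (mod 9).
    Reduce coefficients mod 9: 7·t ≡ 1 (mod 9).
    The inverse of 7 mod 9 is 4 (since 7·4 = 28 = 3·9 + 1), so t ≡ 4·1 = 4 ≡ 4 (mod 9).
    Then x = 31 + 88·4 = 383, valid modulo lcm(88, 9) = 792: x ≡ 383 (mod 792).
Verify: 383 mod 8 = 7 ✓, 383 mod 11 = 9 ✓, 383 mod 9 = 5 ✓.

x ≡ 383 (mod 792).


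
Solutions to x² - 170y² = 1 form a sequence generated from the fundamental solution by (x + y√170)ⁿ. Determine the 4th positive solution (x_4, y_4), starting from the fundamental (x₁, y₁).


Step 1: Find the fundamental solution (x₁, y₁) of x² - 170y² = 1.
  Expand √170 as a continued fraction. a₀ = ⌊√170⌋ = 13; iterate m_{k+1} = d_k·a_k − m_k, d_{k+1} = (170 − m_{k+1}²)/d_k, a_{k+1} = ⌊(a₀ + m_{k+1})/d_{k+1}⌋ (starting m₀ = 0, d₀ = 1), with convergents p_k = a_k·p_{k-1} + p_{k-2}, q_k = a_k·q_{k-1} + q_{k-2} (p₋₁ = 1, q₋₁ = 0):
  k = 0: a₀ = 13; p₀/q₀ = 13/1; p₀² − 170·q₀² = 169 − 170 = -1.
  k = 1: m = 13, d = 1, a = ⌊(13 + 13)/1⌋ = 26; p/q = (26·13 + 1)/(26·1 + 0) = 339/26; p² − 170·q² = 114921 − 114920 = 1.
  The first convergent with p² − 170·q² = 1 gives the fundamental solution (x₁, y₁) = (339, 26).
Step 2: Apply the recurrence (x_{n+1}, y_{n+1}) = (x₁x_n + 170y₁y_n, x₁y_n + y₁x_n) repeatedly.
  From (x_1, y_1) = (339, 26): x_2 = 339·339 + 170·26·26 = 229841; y_2 = 339·26 + 26·339 = 17628.
  From (x_2, y_2) = (229841, 17628): x_3 = 339·229841 + 170·26·17628 = 155831859; y_3 = 339·17628 + 26·229841 = 11951758.
  From (x_3, y_3) = (155831859, 11951758): x_4 = 339·155831859 + 170·26·11951758 = 105653770561; y_4 = 339·11951758 + 26·155831859 = 8103274296.
Step 3: Verify x_4² - 170·y_4² = 11162719233756430254721 - 11162719233756430254720 = 1 (should be 1). ✓

(x_1, y_1) = (339, 26); (x_4, y_4) = (105653770561, 8103274296).


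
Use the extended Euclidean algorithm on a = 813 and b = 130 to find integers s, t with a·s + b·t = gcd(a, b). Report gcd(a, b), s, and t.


Euclidean algorithm on (813, 130) — divide until remainder is 0:
  813 = 6 · 130 + 33
  130 = 3 · 33 + 31
  33 = 1 · 31 + 2
  31 = 15 · 2 + 1
  2 = 2 · 1 + 0
gcd(813, 130) = 1.
Track Bezout coefficients alongside the remainders: start with r₀ = 813 = a·1 + b·0 (s = 1, t = 0) and r₁ = 130 = a·0 + b·1 (s = 0, t = 1); each new remainder r_{k+1} = r_{k-1} − q_k·r_k inherits s_{k+1} = s_{k-1} − q_k·s_k, t_{k+1} = t_{k-1} − q_k·t_k, so r_k = a·s_k + b·t_k at every step:
  q = 6: r = 33, s = 1 − 6·0 = 1, t = 0 − 6·1 = -6  (check: 813·1 + 130·(-6) = 33)
  q = 3: r = 31, s = 0 − 3·1 = -3, t = 1 − 3·(-6) = 19  (check: 813·(-3) + 130·19 = 31)
  q = 1: r = 2, s = 1 − 1·(-3) = 4, t = -6 − 1·19 = -25  (check: 813·4 + 130·(-25) = 2)
  q = 15: r = 1, s = -3 − 15·4 = -63, t = 19 − 15·(-25) = 394  (check: 813·(-63) + 130·394 = 1)
The row with r = 1 (the gcd) gives the Bezout coefficients s = -63, t = 394.
Result: 813 · (-63) + 130 · (394) = 1.

gcd(813, 130) = 1; s = -63, t = 394 (check: 813·(-63) + 130·394 = 1).


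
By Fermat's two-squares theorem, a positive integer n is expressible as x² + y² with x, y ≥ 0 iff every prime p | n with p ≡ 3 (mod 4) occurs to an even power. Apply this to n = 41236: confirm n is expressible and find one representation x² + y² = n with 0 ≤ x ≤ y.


Step 1: Factor n = 41236 = 2^2 · 13^2 · 61.
Step 2: Check the mod-4 condition on each prime factor: 2 = 2 (special); 13 ≡ 1 (mod 4), exponent 2; 61 ≡ 1 (mod 4), exponent 1.
All primes ≡ 3 (mod 4) appear to even exponent (or don't appear), so by the two-squares theorem n IS expressible as a sum of two squares.
Step 3: Build a representation. Group n = k² · m with k = 2 and m = 13 · 13 · 61 = 10309 (a product of primes ≡ 1 (mod 4)); a representation of m scales to one of n via (k·x)² + (k·y)² = k²(x² + y²). Each prime p ≡ 1 (mod 4) is itself a sum of two squares; find a² by testing p − a² for a perfect square:
  13: 13 − 1² = 12, 13 − 2² = 9 = 3² ⇒ 13 = 2² + 3².
  61: 61 − 1² = 60, 61 − 2² = 57, 61 − 3² = 52, 61 − 4² = 45, 61 − 5² = 36 = 6² ⇒ 61 = 5² + 6².
  Combine using the Brahmagupta–Fibonacci identity (a² + b²)(c² + d²) = (ac − bd)² + (ad + bc)² = (ac + bd)² + (ad − bc)²:
  13 · 13 = 169: from (2² + 3²)(2² + 3²), take (2·2 − 3·3, 2·3 + 3·2) = (4 − 9, 6 + 6) = (-5, 12); dropping signs (only squares matter) gives (5, 12); check 5² + 12² = 25 + 144 = 169 ✓.
  169 · 61 = 10309: from (5² + 12²)(5² + 6²), take (5·5 − 12·6, 5·6 + 12·5) = (25 − 72, 30 + 60) = (-47, 90); dropping signs (only squares matter) gives (47, 90); check 47² + 90² = 2209 + 8100 = 10309 ✓.
  Scale by k = 2: (2·47, 2·90) = (94, 180).
Step 4: Order so x ≤ y and verify: 94² + 180² = 8836 + 32400 = 41236 = n. ✓

n = 41236 = 94² + 180² (one valid representation with x ≤ y).


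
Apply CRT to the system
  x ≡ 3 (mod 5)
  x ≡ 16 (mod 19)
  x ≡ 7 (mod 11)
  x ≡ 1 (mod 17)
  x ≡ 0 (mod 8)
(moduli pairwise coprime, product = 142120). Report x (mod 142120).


Product of moduli M = 5 · 19 · 11 · 17 · 8 = 142120.
Merge one congruence at a time:
  Start: x ≡ 3 (mod 5).
  Combine with x ≡ 16 (mod 19); new modulus lcm = 95.
    Write x = 3 + 5·t and substitute into x ≡ 16 (mod 19): 5·t ≡ 16 − 3 = 13 (mod 19).
    The inverse of 5 mod 19 is 4 (since 5·4 = 20 = 1·19 + 1), so t ≡ 4·13 = 52 ≡ 14 (mod 19).
    Then x = 3 + 5·14 = 73, valid modulo lcm(5, 19) = 95: x ≡ 73 (mod 95).
  Combine with x ≡ 7 (mod 11); new modulus lcm = 1045.
    Write x = 73 + 95·t and substitute into x ≡ 7 (mod 11): 95·t ≡ 7 − 73 = -66 (mod 11).
    Reduce coefficients mod 11: 7·t ≡ 0 (mod 11).
    The inverse of 7 mod 11 is 8 (since 7·8 = 56 = 5·11 + 1), so t ≡ 8·0 = 0 ≡ 0 (mod 11).
    Then x = 73 + 95·0 = 73, valid modulo lcm(95, 11) = 1045: x ≡ 73 (mod 1045).
  Combine with x ≡ 1 (mod 17); new modulus lcm = 17765.
    Write x = 73 + 1045·t and substitute into x ≡ 1 (mod 17): 1045·t ≡ 1 − 73 = -72 (mod 17).
    Reduce coefficients mod 17: 8·t ≡ 13 (mod 17).
    The inverse of 8 mod 17 is 15 (since 8·15 = 120 = 7·17 + 1), so t ≡ 15·13 = 195 ≡ 8 (mod 17).
    Then x = 73 + 1045·8 = 8433, valid modulo lcm(1045, 17) = 17765: x ≡ 8433 (mod 17765).
  Combine with x ≡ 0 (mod 8); new modulus lcm = 142120.
    Write x = 8433 + 17765·t and substitute into x ≡ 0 (mod 8): 17765·t ≡ 0 − 8433 = -8433 (mod 8).
    Reduce coefficients mod 8: 5·t ≡ 7 (mod 8).
    The inverse of 5 mod 8 is 5 (since 5·5 = 25 = 3·8 + 1), so t ≡ 5·7 = 35 ≡ 3 (mod 8).
    Then x = 8433 + 17765·3 = 61728, valid modulo lcm(17765, 8) = 142120: x ≡ 61728 (mod 142120).
Verify against each original: 61728 mod 5 = 3, 61728 mod 19 = 16, 61728 mod 11 = 7, 61728 mod 17 = 1, 61728 mod 8 = 0.

x ≡ 61728 (mod 142120).


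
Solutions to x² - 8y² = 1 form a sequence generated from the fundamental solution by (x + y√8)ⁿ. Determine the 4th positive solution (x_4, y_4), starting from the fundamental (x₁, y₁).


Step 1: Find the fundamental solution (x₁, y₁) of x² - 8y² = 1.
  Expand √8 as a continued fraction. a₀ = ⌊√8⌋ = 2; iterate m_{k+1} = d_k·a_k − m_k, d_{k+1} = (8 − m_{k+1}²)/d_k, a_{k+1} = ⌊(a₀ + m_{k+1})/d_{k+1}⌋ (starting m₀ = 0, d₀ = 1), with convergents p_k = a_k·p_{k-1} + p_{k-2}, q_k = a_k·q_{k-1} + q_{k-2} (p₋₁ = 1, q₋₁ = 0):
  k = 0: a₀ = 2; p₀/q₀ = 2/1; p₀² − 8·q₀² = 4 − 8 = -4.
  k = 1: m = 2, d = 4, a = ⌊(2 + 2)/4⌋ = 1; p/q = (1·2 + 1)/(1·1 + 0) = 3/1; p² − 8·q² = 9 − 8 = 1.
  The first convergent with p² − 8·q² = 1 gives the fundamental solution (x₁, y₁) = (3, 1).
Step 2: Apply the recurrence (x_{n+1}, y_{n+1}) = (x₁x_n + 8y₁y_n, x₁y_n + y₁x_n) repeatedly.
  From (x_1, y_1) = (3, 1): x_2 = 3·3 + 8·1·1 = 17; y_2 = 3·1 + 1·3 = 6.
  From (x_2, y_2) = (17, 6): x_3 = 3·17 + 8·1·6 = 99; y_3 = 3·6 + 1·17 = 35.
  From (x_3, y_3) = (99, 35): x_4 = 3·99 + 8·1·35 = 577; y_4 = 3·35 + 1·99 = 204.
Step 3: Verify x_4² - 8·y_4² = 332929 - 332928 = 1 (should be 1). ✓

(x_1, y_1) = (3, 1); (x_4, y_4) = (577, 204).


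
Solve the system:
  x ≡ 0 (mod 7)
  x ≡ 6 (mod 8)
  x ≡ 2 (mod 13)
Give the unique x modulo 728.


Moduli 7, 8, 13 are pairwise coprime; by CRT there is a unique solution modulo M = 7 · 8 · 13 = 728.
Solve pairwise, accumulating the modulus:
  Start with x ≡ 0 (mod 7).
  Combine with x ≡ 6 (mod 8): since gcd(7, 8) = 1, we get a unique residue mod 56.
    Write x = 0 + 7·t and substitute into x ≡ 6 (mod 8): 7·t ≡ 6 − 0 = 6 (mod 8).
    The inverse of 7 mod 8 is 7 (since 7·7 = 49 = 6·8 + 1), so t ≡ 7·6 = 42 ≡ 2 (mod 8).
    Then x = 0 + 7·2 = 14, valid modulo lcm(7, 8) = 56: x ≡ 14 (mod 56).
  Combine with x ≡ 2 (mod 13): since gcd(56, 13) = 1, we get a unique residue mod 728.
    Write x = 14 + 56·t and substitute into x ≡ 2 (mod 13): 56·t ≡ 2 − 14 = -12 (mod 13).
    Reduce coefficients mod 13: 4·t ≡ 1 (mod 13).
    The inverse of 4 mod 13 is 10 (since 4·10 = 40 = 3·13 + 1), so t ≡ 10·1 = 10 ≡ 10 (mod 13).
    Then x = 14 + 56·10 = 574, valid modulo lcm(56, 13) = 728: x ≡ 574 (mod 728).
Verify: 574 mod 7 = 0 ✓, 574 mod 8 = 6 ✓, 574 mod 13 = 2 ✓.

x ≡ 574 (mod 728).


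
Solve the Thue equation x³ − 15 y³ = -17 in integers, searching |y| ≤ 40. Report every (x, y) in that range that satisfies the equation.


The equation is x³ - 15y³ = -17. For fixed y, x³ = 15·y³ − 17, so a solution requires the RHS to be a perfect cube.
Strategy: iterate y from -40 to 40, compute RHS = 15·y³ − 17, and check whether it is a (positive or negative) perfect cube.
Check small values of y:
  y = 0: RHS = -17 is not a perfect cube.
  y = 1: RHS = -2 is not a perfect cube.
  y = -1: RHS = -32 is not a perfect cube.
  y = 2: RHS = 103 is not a perfect cube.
  y = -2: RHS = -137 is not a perfect cube.
  y = 3: RHS = 388 is not a perfect cube.
  y = -3: RHS = -422 is not a perfect cube.
Continuing the search up to |y| = 40 finds no solutions either.
No (x, y) in the scanned range satisfies the equation.

No integer solutions with |y| ≤ 40.


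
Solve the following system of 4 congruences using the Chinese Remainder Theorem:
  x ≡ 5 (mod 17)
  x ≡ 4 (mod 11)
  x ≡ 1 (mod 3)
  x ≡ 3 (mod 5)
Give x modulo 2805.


Product of moduli M = 17 · 11 · 3 · 5 = 2805.
Merge one congruence at a time:
  Start: x ≡ 5 (mod 17).
  Combine with x ≡ 4 (mod 11); new modulus lcm = 187.
    Write x = 5 + 17·t and substitute into x ≡ 4 (mod 11): 17·t ≡ 4 − 5 = -1 (mod 11).
    Reduce coefficients mod 11: 6·t ≡ 10 (mod 11).
    The inverse of 6 mod 11 is 2 (since 6·2 = 12 = 1·11 + 1), so t ≡ 2·10 = 20 ≡ 9 (mod 11).
    Then x = 5 + 17·9 = 158, valid modulo lcm(17, 11) = 187: x ≡ 158 (mod 187).
  Combine with x ≡ 1 (mod 3); new modulus lcm = 561.
    Write x = 158 + 187·t and substitute into x ≡ 1 (mod 3): 187·t ≡ 1 − 158 = -157 (mod 3).
    Reduce coefficients mod 3: 1·t ≡ 2 (mod 3).
    So t ≡ 2 (mod 3).
    Then x = 158 + 187·2 = 532, valid modulo lcm(187, 3) = 561: x ≡ 532 (mod 561).
  Combine with x ≡ 3 (mod 5); new modulus lcm = 2805.
    Write x = 532 + 561·t and substitute into x ≡ 3 (mod 5): 561·t ≡ 3 − 532 = -529 (mod 5).
    Reduce coefficients mod 5: 1·t ≡ 1 (mod 5).
    So t ≡ 1 (mod 5).
    Then x = 532 + 561·1 = 1093, valid modulo lcm(561, 5) = 2805: x ≡ 1093 (mod 2805).
Verify against each original: 1093 mod 17 = 5, 1093 mod 11 = 4, 1093 mod 3 = 1, 1093 mod 5 = 3.

x ≡ 1093 (mod 2805).


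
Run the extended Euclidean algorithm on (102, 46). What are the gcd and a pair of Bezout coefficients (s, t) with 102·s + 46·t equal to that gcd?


Euclidean algorithm on (102, 46) — divide until remainder is 0:
  102 = 2 · 46 + 10
  46 = 4 · 10 + 6
  10 = 1 · 6 + 4
  6 = 1 · 4 + 2
  4 = 2 · 2 + 0
gcd(102, 46) = 2.
Track Bezout coefficients alongside the remainders: start with r₀ = 102 = a·1 + b·0 (s = 1, t = 0) and r₁ = 46 = a·0 + b·1 (s = 0, t = 1); each new remainder r_{k+1} = r_{k-1} − q_k·r_k inherits s_{k+1} = s_{k-1} − q_k·s_k, t_{k+1} = t_{k-1} − q_k·t_k, so r_k = a·s_k + b·t_k at every step:
  q = 2: r = 10, s = 1 − 2·0 = 1, t = 0 − 2·1 = -2  (check: 102·1 + 46·(-2) = 10)
  q = 4: r = 6, s = 0 − 4·1 = -4, t = 1 − 4·(-2) = 9  (check: 102·(-4) + 46·9 = 6)
  q = 1: r = 4, s = 1 − 1·(-4) = 5, t = -2 − 1·9 = -11  (check: 102·5 + 46·(-11) = 4)
  q = 1: r = 2, s = -4 − 1·5 = -9, t = 9 − 1·(-11) = 20  (check: 102·(-9) + 46·20 = 2)
The row with r = 2 (the gcd) gives the Bezout coefficients s = -9, t = 20.
Result: 102 · (-9) + 46 · (20) = 2.

gcd(102, 46) = 2; s = -9, t = 20 (check: 102·(-9) + 46·20 = 2).


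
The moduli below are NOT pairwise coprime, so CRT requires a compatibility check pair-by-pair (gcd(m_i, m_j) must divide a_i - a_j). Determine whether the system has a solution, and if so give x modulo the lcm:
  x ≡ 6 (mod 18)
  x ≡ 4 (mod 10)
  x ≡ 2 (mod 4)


Moduli 18, 10, 4 are not pairwise coprime, so CRT works modulo lcm(m_i) when all pairwise compatibility conditions hold.
Pairwise compatibility: gcd(m_i, m_j) must divide a_i - a_j for every pair.
Merge one congruence at a time:
  Start: x ≡ 6 (mod 18).
  Combine with x ≡ 4 (mod 10): gcd(18, 10) = 2; 4 - 6 = -2, which IS divisible by 2, so compatible.
    Write x = 6 + 18·t and substitute into x ≡ 4 (mod 10): 18·t ≡ 4 − 6 = -2 (mod 10).
    Divide the congruence (and modulus) by g = 2: 9·t ≡ -1 (mod 5).
    Reduce coefficients mod 5: 4·t ≡ 4 (mod 5).
    The inverse of 4 mod 5 is 4 (since 4·4 = 16 = 3·5 + 1), so t ≡ 4·4 = 16 ≡ 1 (mod 5).
    Then x = 6 + 18·1 = 24, valid modulo lcm(18, 10) = 90: x ≡ 24 (mod 90).
  Combine with x ≡ 2 (mod 4): gcd(90, 4) = 2; 2 - 24 = -22, which IS divisible by 2, so compatible.
    Write x = 24 + 90·t and substitute into x ≡ 2 (mod 4): 90·t ≡ 2 − 24 = -22 (mod 4).
    Divide the congruence (and modulus) by g = 2: 45·t ≡ -11 (mod 2).
    Reduce coefficients mod 2: 1·t ≡ 1 (mod 2).
    So t ≡ 1 (mod 2).
    Then x = 24 + 90·1 = 114, valid modulo lcm(90, 4) = 180: x ≡ 114 (mod 180).
Verify: 114 mod 18 = 6, 114 mod 10 = 4, 114 mod 4 = 2.

x ≡ 114 (mod 180).


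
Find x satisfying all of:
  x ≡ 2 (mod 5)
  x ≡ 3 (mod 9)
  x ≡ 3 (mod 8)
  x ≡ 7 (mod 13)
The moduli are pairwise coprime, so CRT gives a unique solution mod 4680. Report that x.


Product of moduli M = 5 · 9 · 8 · 13 = 4680.
Merge one congruence at a time:
  Start: x ≡ 2 (mod 5).
  Combine with x ≡ 3 (mod 9); new modulus lcm = 45.
    Write x = 2 + 5·t and substitute into x ≡ 3 (mod 9): 5·t ≡ 3 − 2 = 1 (mod 9).
    The inverse of 5 mod 9 is 2 (since 5·2 = 10 = 1·9 + 1), so t ≡ 2·1 = 2 ≡ 2 (mod 9).
    Then x = 2 + 5·2 = 12, valid modulo lcm(5, 9) = 45: x ≡ 12 (mod 45).
  Combine with x ≡ 3 (mod 8); new modulus lcm = 360.
    Write x = 12 + 45·t and substitute into x ≡ 3 (mod 8): 45·t ≡ 3 − 12 = -9 (mod 8).
    Reduce coefficients mod 8: 5·t ≡ 7 (mod 8).
    The inverse of 5 mod 8 is 5 (since 5·5 = 25 = 3·8 + 1), so t ≡ 5·7 = 35 ≡ 3 (mod 8).
    Then x = 12 + 45·3 = 147, valid modulo lcm(45, 8) = 360: x ≡ 147 (mod 360).
  Combine with x ≡ 7 (mod 13); new modulus lcm = 4680.
    Write x = 147 + 360·t and substitute into x ≡ 7 (mod 13): 360·t ≡ 7 − 147 = -140 (mod 13).
    Reduce coefficients mod 13: 9·t ≡ 3 (mod 13).
    The inverse of 9 mod 13 is 3 (since 9·3 = 27 = 2·13 + 1), so t ≡ 3·3 = 9 ≡ 9 (mod 13).
    Then x = 147 + 360·9 = 3387, valid modulo lcm(360, 13) = 4680: x ≡ 3387 (mod 4680).
Verify against each original: 3387 mod 5 = 2, 3387 mod 9 = 3, 3387 mod 8 = 3, 3387 mod 13 = 7.

x ≡ 3387 (mod 4680).


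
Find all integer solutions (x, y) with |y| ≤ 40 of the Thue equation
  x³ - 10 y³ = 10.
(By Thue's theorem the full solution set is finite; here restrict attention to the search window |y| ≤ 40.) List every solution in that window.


The equation is x³ - 10y³ = 10. For fixed y, x³ = 10·y³ + 10, so a solution requires the RHS to be a perfect cube.
Strategy: iterate y from -40 to 40, compute RHS = 10·y³ + 10, and check whether it is a (positive or negative) perfect cube.
Check small values of y:
  y = 0: RHS = 10 is not a perfect cube.
  y = 1: RHS = 20 is not a perfect cube.
  y = -1: RHS = 0 = (0)³ ⇒ x = 0 works.
  y = 2: RHS = 90 is not a perfect cube.
  y = -2: RHS = -70 is not a perfect cube.
  y = 3: RHS = 280 is not a perfect cube.
  y = -3: RHS = -260 is not a perfect cube.
Continuing the search up to |y| = 40 finds no further solutions beyond those listed.
Collected solutions: (0, -1).

Solutions (with |y| ≤ 40): (0, -1).


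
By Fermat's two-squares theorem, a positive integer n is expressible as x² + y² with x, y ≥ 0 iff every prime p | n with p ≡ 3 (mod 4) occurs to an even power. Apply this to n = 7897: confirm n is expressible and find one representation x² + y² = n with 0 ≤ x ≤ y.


Step 1: Factor n = 7897 = 53 · 149.
Step 2: Check the mod-4 condition on each prime factor: 53 ≡ 1 (mod 4), exponent 1; 149 ≡ 1 (mod 4), exponent 1.
All primes ≡ 3 (mod 4) appear to even exponent (or don't appear), so by the two-squares theorem n IS expressible as a sum of two squares.
Step 3: Build a representation. Here n = 53 · 149 is a product of primes ≡ 1 (mod 4). Each prime p ≡ 1 (mod 4) is itself a sum of two squares; find a² by testing p − a² for a perfect square:
  53: 53 − 1² = 52, 53 − 2² = 49 = 7² ⇒ 53 = 2² + 7².
  149: 149 − 1² = 148, 149 − 2² = 145, 149 − 3² = 140, 149 − 4² = 133, 149 − 5² = 124, 149 − 6² = 113, 149 − 7² = 100 = 10² ⇒ 149 = 7² + 10².
  Combine using the Brahmagupta–Fibonacci identity (a² + b²)(c² + d²) = (ac − bd)² + (ad + bc)² = (ac + bd)² + (ad − bc)²:
  53 · 149 = 7897: from (2² + 7²)(7² + 10²), take (2·7 − 7·10, 2·10 + 7·7) = (14 − 70, 20 + 49) = (-56, 69); dropping signs (only squares matter) gives (56, 69); check 56² + 69² = 3136 + 4761 = 7897 ✓.
Step 4: Order so x ≤ y and verify: 56² + 69² = 3136 + 4761 = 7897 = n. ✓

n = 7897 = 56² + 69² (one valid representation with x ≤ y).


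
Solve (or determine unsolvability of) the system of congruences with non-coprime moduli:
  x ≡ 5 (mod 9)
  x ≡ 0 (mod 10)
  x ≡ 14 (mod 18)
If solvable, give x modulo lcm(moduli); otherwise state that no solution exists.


Moduli 9, 10, 18 are not pairwise coprime, so CRT works modulo lcm(m_i) when all pairwise compatibility conditions hold.
Pairwise compatibility: gcd(m_i, m_j) must divide a_i - a_j for every pair.
Merge one congruence at a time:
  Start: x ≡ 5 (mod 9).
  Combine with x ≡ 0 (mod 10): gcd(9, 10) = 1; 0 - 5 = -5, which IS divisible by 1, so compatible.
    Write x = 5 + 9·t and substitute into x ≡ 0 (mod 10): 9·t ≡ 0 − 5 = -5 (mod 10).
    Reduce coefficients mod 10: 9·t ≡ 5 (mod 10).
    The inverse of 9 mod 10 is 9 (since 9·9 = 81 = 8·10 + 1), so t ≡ 9·5 = 45 ≡ 5 (mod 10).
    Then x = 5 + 9·5 = 50, valid modulo lcm(9, 10) = 90: x ≡ 50 (mod 90).
  Combine with x ≡ 14 (mod 18): gcd(90, 18) = 18; 14 - 50 = -36, which IS divisible by 18, so compatible.
    Write x = 50 + 90·t and substitute into x ≡ 14 (mod 18): 90·t ≡ 14 − 50 = -36 (mod 18).
    Divide the congruence (and modulus) by g = 18: 5·t ≡ -2 (mod 1).
    Modulo 1 every t works; take t = 0.
    Then x = 50 + 90·0 = 50, valid modulo lcm(90, 18) = 90: x ≡ 50 (mod 90).
Verify: 50 mod 9 = 5, 50 mod 10 = 0, 50 mod 18 = 14.

x ≡ 50 (mod 90).


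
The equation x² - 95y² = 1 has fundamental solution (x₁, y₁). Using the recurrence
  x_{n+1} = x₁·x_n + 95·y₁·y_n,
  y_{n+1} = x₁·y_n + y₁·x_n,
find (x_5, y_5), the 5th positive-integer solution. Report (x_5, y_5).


Step 1: Find the fundamental solution (x₁, y₁) of x² - 95y² = 1.
  Expand √95 as a continued fraction. a₀ = ⌊√95⌋ = 9; iterate m_{k+1} = d_k·a_k − m_k, d_{k+1} = (95 − m_{k+1}²)/d_k, a_{k+1} = ⌊(a₀ + m_{k+1})/d_{k+1}⌋ (starting m₀ = 0, d₀ = 1), with convergents p_k = a_k·p_{k-1} + p_{k-2}, q_k = a_k·q_{k-1} + q_{k-2} (p₋₁ = 1, q₋₁ = 0):
  k = 0: a₀ = 9; p₀/q₀ = 9/1; p₀² − 95·q₀² = 81 − 95 = -14.
  k = 1: m = 9, d = 14, a = ⌊(9 + 9)/14⌋ = 1; p/q = (1·9 + 1)/(1·1 + 0) = 10/1; p² − 95·q² = 100 − 95 = 5.
  k = 2: m = 5, d = 5, a = ⌊(9 + 5)/5⌋ = 2; p/q = (2·10 + 9)/(2·1 + 1) = 29/3; p² − 95·q² = 841 − 855 = -14.
  k = 3: m = 5, d = 14, a = ⌊(9 + 5)/14⌋ = 1; p/q = (1·29 + 10)/(1·3 + 1) = 39/4; p² − 95·q² = 1521 − 1520 = 1.
  The first convergent with p² − 95·q² = 1 gives the fundamental solution (x₁, y₁) = (39, 4).
Step 2: Apply the recurrence (x_{n+1}, y_{n+1}) = (x₁x_n + 95y₁y_n, x₁y_n + y₁x_n) repeatedly.
  From (x_1, y_1) = (39, 4): x_2 = 39·39 + 95·4·4 = 3041; y_2 = 39·4 + 4·39 = 312.
  From (x_2, y_2) = (3041, 312): x_3 = 39·3041 + 95·4·312 = 237159; y_3 = 39·312 + 4·3041 = 24332.
  From (x_3, y_3) = (237159, 24332): x_4 = 39·237159 + 95·4·24332 = 18495361; y_4 = 39·24332 + 4·237159 = 1897584.
  From (x_4, y_4) = (18495361, 1897584): x_5 = 39·18495361 + 95·4·1897584 = 1442400999; y_5 = 39·1897584 + 4·18495361 = 147987220.
Step 3: Verify x_5² - 95·y_5² = 2080520641916198001 - 2080520641916198000 = 1 (should be 1). ✓

(x_1, y_1) = (39, 4); (x_5, y_5) = (1442400999, 147987220).


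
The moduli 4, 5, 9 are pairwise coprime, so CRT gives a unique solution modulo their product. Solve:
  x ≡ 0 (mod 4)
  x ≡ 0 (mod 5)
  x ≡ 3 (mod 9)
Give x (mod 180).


Moduli 4, 5, 9 are pairwise coprime; by CRT there is a unique solution modulo M = 4 · 5 · 9 = 180.
Solve pairwise, accumulating the modulus:
  Start with x ≡ 0 (mod 4).
  Combine with x ≡ 0 (mod 5): since gcd(4, 5) = 1, we get a unique residue mod 20.
    Write x = 0 + 4·t and substitute into x ≡ 0 (mod 5): 4·t ≡ 0 − 0 = 0 (mod 5).
    The inverse of 4 mod 5 is 4 (since 4·4 = 16 = 3·5 + 1), so t ≡ 4·0 = 0 ≡ 0 (mod 5).
    Then x = 0 + 4·0 = 0, valid modulo lcm(4, 5) = 20: x ≡ 0 (mod 20).
  Combine with x ≡ 3 (mod 9): since gcd(20, 9) = 1, we get a unique residue mod 180.
    Write x = 0 + 20·t and substitute into x ≡ 3 (mod 9): 20·t ≡ 3 − 0 = 3 (mod 9).
    Reduce coefficients mod 9: 2·t ≡ 3 (mod 9).
    The inverse of 2 mod 9 is 5 (since 2·5 = 10 = 1·9 + 1), so t ≡ 5·3 = 15 ≡ 6 (mod 9).
    Then x = 0 + 20·6 = 120, valid modulo lcm(20, 9) = 180: x ≡ 120 (mod 180).
Verify: 120 mod 4 = 0 ✓, 120 mod 5 = 0 ✓, 120 mod 9 = 3 ✓.

x ≡ 120 (mod 180).


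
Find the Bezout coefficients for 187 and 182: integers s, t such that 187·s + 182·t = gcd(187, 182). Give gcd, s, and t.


Euclidean algorithm on (187, 182) — divide until remainder is 0:
  187 = 1 · 182 + 5
  182 = 36 · 5 + 2
  5 = 2 · 2 + 1
  2 = 2 · 1 + 0
gcd(187, 182) = 1.
Track Bezout coefficients alongside the remainders: start with r₀ = 187 = a·1 + b·0 (s = 1, t = 0) and r₁ = 182 = a·0 + b·1 (s = 0, t = 1); each new remainder r_{k+1} = r_{k-1} − q_k·r_k inherits s_{k+1} = s_{k-1} − q_k·s_k, t_{k+1} = t_{k-1} − q_k·t_k, so r_k = a·s_k + b·t_k at every step:
  q = 1: r = 5, s = 1 − 1·0 = 1, t = 0 − 1·1 = -1  (check: 187·1 + 182·(-1) = 5)
  q = 36: r = 2, s = 0 − 36·1 = -36, t = 1 − 36·(-1) = 37  (check: 187·(-36) + 182·37 = 2)
  q = 2: r = 1, s = 1 − 2·(-36) = 73, t = -1 − 2·37 = -75  (check: 187·73 + 182·(-75) = 1)
The row with r = 1 (the gcd) gives the Bezout coefficients s = 73, t = -75.
Result: 187 · (73) + 182 · (-75) = 1.

gcd(187, 182) = 1; s = 73, t = -75 (check: 187·73 + 182·(-75) = 1).


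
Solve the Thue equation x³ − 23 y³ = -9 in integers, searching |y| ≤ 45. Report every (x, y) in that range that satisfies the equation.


The equation is x³ - 23y³ = -9. For fixed y, x³ = 23·y³ − 9, so a solution requires the RHS to be a perfect cube.
Strategy: iterate y from -45 to 45, compute RHS = 23·y³ − 9, and check whether it is a (positive or negative) perfect cube.
Check small values of y:
  y = 0: RHS = -9 is not a perfect cube.
  y = 1: RHS = 14 is not a perfect cube.
  y = -1: RHS = -32 is not a perfect cube.
  y = 2: RHS = 175 is not a perfect cube.
  y = -2: RHS = -193 is not a perfect cube.
  y = 3: RHS = 612 is not a perfect cube.
  y = -3: RHS = -630 is not a perfect cube.
Continuing the search up to |y| = 45 finds no solutions either.
No (x, y) in the scanned range satisfies the equation.

No integer solutions with |y| ≤ 45.
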